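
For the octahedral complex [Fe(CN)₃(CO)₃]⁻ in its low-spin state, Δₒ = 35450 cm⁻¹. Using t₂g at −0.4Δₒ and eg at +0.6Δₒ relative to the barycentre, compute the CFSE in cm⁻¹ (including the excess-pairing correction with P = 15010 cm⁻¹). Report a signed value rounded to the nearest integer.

-55060

Ligand charges: 3×(-1) from CN⁻ and 3×(+0) from CO sum to -3; with overall charge -1, Fe is +2.
Fe is in group 8, so Fe²⁺ is d⁶ (8 − 2 = 6).
Configuration: t₂g⁶ eg⁰.
CFSE(orbital) = 6×(-0.4Δₒ) + 0×(0.6Δₒ) = -2.4Δₒ; with Δₒ = 35450 cm⁻¹ that is -85080 cm⁻¹.
Relative to high-spin t₂g⁴ eg² (1 paired), the low-spin configuration has 2 additional pairs, contributing +2 × 15010 = +30020 cm⁻¹.
Net CFSE = -85080 + 30020 = -55060 cm⁻¹.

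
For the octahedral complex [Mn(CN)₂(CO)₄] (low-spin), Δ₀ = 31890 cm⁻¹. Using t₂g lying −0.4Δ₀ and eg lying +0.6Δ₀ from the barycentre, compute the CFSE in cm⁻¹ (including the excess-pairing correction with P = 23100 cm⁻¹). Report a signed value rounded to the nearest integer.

Ligand charges: 2×(-1) from CN⁻ and 4×(+0) from CO sum to -2; with overall charge +0, Mn is +2.
Mn is in group 7, so Mn²⁺ is d⁵ (7 − 2 = 5).
Electron filling gives t₂g⁵ eg⁰.
CFSE(orbital) = 5×(-0.4Δ₀) + 0×(0.6Δ₀) = -2.0Δ₀; with Δ₀ = 31890 cm⁻¹ that is -63780 cm⁻¹.
High-spin d⁵ would be t₂g³ eg² with 0 pairs; low-spin has 2, so 2 excess pairs cost +2P = +46200 cm⁻¹.
Net CFSE = -63780 + 46200 = -17580 cm⁻¹.

-17580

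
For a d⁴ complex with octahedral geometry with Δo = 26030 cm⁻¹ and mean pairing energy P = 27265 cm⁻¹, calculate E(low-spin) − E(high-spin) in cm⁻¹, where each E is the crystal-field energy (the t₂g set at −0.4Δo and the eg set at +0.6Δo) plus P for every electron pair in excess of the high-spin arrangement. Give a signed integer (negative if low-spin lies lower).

High-spin d⁴ fills as t₂g³ eg¹ with CFSE 3(−0.4) + 1(+0.6) = -0.6Δo = -15618 cm⁻¹.
Low-spin: t₂g⁴ eg⁰, orbital CFSE = -1.6Δo = -41648 cm⁻¹; plus 1 excess pair × P = +27265 cm⁻¹; total -14383 cm⁻¹.
The difference is -14383 − (-15618) = 1235 cm⁻¹, so high-spin lies lower.

1235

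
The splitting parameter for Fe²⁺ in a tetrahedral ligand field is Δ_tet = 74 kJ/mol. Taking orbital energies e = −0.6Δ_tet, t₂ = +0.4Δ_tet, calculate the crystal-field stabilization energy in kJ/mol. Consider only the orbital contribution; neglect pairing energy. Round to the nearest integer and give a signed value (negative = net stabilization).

-44

Fe²⁺: group 8, so d-count = 8 − 2 = 6.
With tetrahedral geometry the complex is necessarily high-spin.
The d⁶ electrons fill as e³ t₂³.
Orbital CFSE = 3(-0.6) + 3(0.4) = -0.6Δ_tet = -0.6 × 74 = -44 kJ/mol.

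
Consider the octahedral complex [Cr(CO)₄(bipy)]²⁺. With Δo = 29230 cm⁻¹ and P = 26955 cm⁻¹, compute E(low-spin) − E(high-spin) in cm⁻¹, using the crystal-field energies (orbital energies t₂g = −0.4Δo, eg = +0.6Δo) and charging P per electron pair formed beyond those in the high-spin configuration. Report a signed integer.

-2275

Ligand charges: 4×(+0) from CO and 1×(+0) from bipy sum to +0; with overall charge +2, Cr is +2.
Group 6 minus oxidation state +2 gives a d⁴ configuration for Cr²⁺.
High-spin: t₂g³ eg¹, CFSE = -0.6Δo = -17538 cm⁻¹.
Low-spin t₂g⁴ eg⁰ gives -1.6Δo = -46768 cm⁻¹, but forming 1 extra pair costs 1P = 26955 cm⁻¹, so E(LS) = -46768 + 26955 = -19813 cm⁻¹.
Thus E(LS) − E(HS) = -2275 cm⁻¹.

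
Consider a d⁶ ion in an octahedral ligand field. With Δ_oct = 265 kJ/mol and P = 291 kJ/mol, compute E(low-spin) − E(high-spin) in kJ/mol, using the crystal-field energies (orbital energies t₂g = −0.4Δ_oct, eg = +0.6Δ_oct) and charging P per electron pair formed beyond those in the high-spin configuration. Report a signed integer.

52

High-spin d⁶ fills as t₂g⁴ eg² with CFSE 4(−0.4) + 2(+0.6) = -0.4Δ_oct = -106 kJ/mol.
For low-spin the configuration is t₂g⁶ eg⁰: orbital energy -2.4 × 265 = -636 kJ/mol, and 2 additional pairs relative to high-spin add 582 kJ/mol, giving -54 kJ/mol.
The difference is -54 − (-106) = 52 kJ/mol, so high-spin lies lower.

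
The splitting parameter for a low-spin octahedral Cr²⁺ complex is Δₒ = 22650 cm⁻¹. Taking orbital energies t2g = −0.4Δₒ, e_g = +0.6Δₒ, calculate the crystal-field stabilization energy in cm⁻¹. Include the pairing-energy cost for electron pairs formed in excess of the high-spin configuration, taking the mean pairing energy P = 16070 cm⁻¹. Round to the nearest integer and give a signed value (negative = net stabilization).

-20170

Cr²⁺: group 6, so d-count = 6 − 2 = 4.
Electron filling gives t2g^4 e_g^0.
The orbital stabilization is -1.6Δₒ = -1.6 × 22650 = -36240 cm⁻¹.
Pairing penalty: 1 pair vs 0 in the high-spin reference → 1 extra × P = 16070 cm⁻¹.
Overall CFSE = -36240 + 16070 = -20170 cm⁻¹.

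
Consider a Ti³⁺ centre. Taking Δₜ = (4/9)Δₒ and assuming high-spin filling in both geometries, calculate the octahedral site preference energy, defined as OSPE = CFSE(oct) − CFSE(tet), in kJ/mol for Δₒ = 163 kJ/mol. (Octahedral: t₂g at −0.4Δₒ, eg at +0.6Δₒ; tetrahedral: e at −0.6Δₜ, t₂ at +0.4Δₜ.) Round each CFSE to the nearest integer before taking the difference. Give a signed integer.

Ti³⁺: group 4, so d-count = 4 − 3 = 1.
In an octahedral site d¹ (HS) is t2g^1 e_g^0, giving CFSE(oct) = -0.4Δₒ = -65 kJ/mol.
Tetrahedral: e^1 t2^0, CFSE = 1(−0.6) + 0(+0.4) = -0.6Δₜ = -0.6 × (4/9) × 163 = -43 kJ/mol.
Subtracting, OSPE = -65 − (-43) = -22 kJ/mol.

-22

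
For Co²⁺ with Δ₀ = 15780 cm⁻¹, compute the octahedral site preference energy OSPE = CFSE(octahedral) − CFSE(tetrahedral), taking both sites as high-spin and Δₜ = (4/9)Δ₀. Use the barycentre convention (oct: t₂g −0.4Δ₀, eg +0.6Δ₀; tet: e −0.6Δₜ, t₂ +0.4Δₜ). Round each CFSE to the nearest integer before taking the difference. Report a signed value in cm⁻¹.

-4208

Co is in group 9, so Co²⁺ is d⁷ (9 − 2 = 7).
Octahedral (high-spin): t₂g⁵ eg², CFSE = 5(−0.4) + 2(+0.6) = -0.8Δ₀ = -0.8 × 15780 = -12624 cm⁻¹.
Tetrahedral e⁴ t₂³ gives -1.2Δₜ = -1.2 × (4/9) × 15780 = -8416 cm⁻¹.
Subtracting, OSPE = -12624 − (-8416) = -4208 cm⁻¹.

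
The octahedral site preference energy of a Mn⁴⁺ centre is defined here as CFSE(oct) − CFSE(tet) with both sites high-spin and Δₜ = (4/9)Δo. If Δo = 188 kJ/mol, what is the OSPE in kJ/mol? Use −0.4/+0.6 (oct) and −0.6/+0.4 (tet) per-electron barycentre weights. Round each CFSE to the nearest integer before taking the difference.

Mn is in group 7, so Mn⁴⁺ is d³ (7 − 4 = 3).
In an octahedral site d³ (HS) is t₂g³ eg⁰, giving CFSE(oct) = -1.2Δo = -226 kJ/mol.
Tetrahedral e² t₂¹ gives -0.8Δₜ = -0.8 × (4/9) × 188 = -67 kJ/mol.
OSPE = CFSE(oct) − CFSE(tet) = -226 − (-67) = -159 kJ/mol.

-159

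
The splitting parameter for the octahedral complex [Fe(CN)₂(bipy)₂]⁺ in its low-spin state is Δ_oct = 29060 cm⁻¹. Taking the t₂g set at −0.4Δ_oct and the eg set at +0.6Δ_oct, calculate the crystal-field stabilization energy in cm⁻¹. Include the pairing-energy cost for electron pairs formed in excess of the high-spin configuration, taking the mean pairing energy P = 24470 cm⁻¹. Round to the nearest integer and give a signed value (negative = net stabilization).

Ligand charges: 2×(-1) from CN⁻ and 2×(+0) from bipy sum to -2; with overall charge +1, Fe is +3.
Group 8 minus oxidation state +3 gives a d⁵ configuration for Fe³⁺.
Electron filling gives t₂g⁵ eg⁰.
Orbital CFSE = 5(-0.4) + 0(0.6) = -2.0Δ_oct = -2.0 × 29060 = -58120 cm⁻¹.
Pairing penalty: 2 pairs vs 0 in the high-spin reference → 2 extra × P = 48940 cm⁻¹.
Net CFSE = -58120 + 48940 = -9180 cm⁻¹.

-9180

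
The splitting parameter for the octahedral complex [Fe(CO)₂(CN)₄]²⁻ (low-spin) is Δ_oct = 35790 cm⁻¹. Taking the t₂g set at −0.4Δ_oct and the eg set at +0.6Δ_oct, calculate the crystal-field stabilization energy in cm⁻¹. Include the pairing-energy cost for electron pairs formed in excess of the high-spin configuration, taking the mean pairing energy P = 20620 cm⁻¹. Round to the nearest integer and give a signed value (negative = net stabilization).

Ligand charges: 2×(+0) from CO and 4×(-1) from CN⁻ sum to -4; with overall charge -2, Fe is +2.
Fe sits in group 8; removing 2 electrons leaves Fe²⁺ with 8 − 2 = 6 d electrons.
Configuration: t₂g⁶ eg⁰.
The orbital stabilization is -2.4Δ_oct = -2.4 × 35790 = -85896 cm⁻¹.
Pairing penalty: 3 pairs vs 1 in the high-spin reference → 2 extra × P = 41240 cm⁻¹.
Combining: -85896 + 41240 = -44656 cm⁻¹.

-44656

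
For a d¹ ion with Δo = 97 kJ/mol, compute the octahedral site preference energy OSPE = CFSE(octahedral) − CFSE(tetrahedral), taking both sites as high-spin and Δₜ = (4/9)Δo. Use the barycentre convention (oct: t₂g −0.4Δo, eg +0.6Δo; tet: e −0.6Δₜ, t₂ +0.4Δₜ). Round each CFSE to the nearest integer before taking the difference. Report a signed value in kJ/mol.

-13

Octahedral high-spin t2g^1 e_g^0: CFSE = -0.4 × 97 = -39 kJ/mol.
Tetrahedral e^1 t2^0 gives -0.6Δₜ = -0.6 × (4/9) × 97 = -26 kJ/mol.
OSPE = -39 − (-26) = -13 kJ/mol.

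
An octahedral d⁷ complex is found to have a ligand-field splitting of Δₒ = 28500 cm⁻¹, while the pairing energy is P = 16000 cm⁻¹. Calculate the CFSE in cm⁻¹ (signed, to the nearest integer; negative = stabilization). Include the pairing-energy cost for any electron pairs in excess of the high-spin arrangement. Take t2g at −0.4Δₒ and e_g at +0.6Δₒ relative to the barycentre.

-35300

Here Δₒ > P (28500 > 16000), so the low-spin state is favoured.
Configuration: t2g^6 e_g^1.
Orbital CFSE = -1.8Δₒ = -1.8 × 28500 = -51300 cm⁻¹.
Excess pairs vs high-spin: 3 − 2 = 1; pairing cost = +16000 cm⁻¹.
Net CFSE = -51300 + 16000 = -35300 cm⁻¹.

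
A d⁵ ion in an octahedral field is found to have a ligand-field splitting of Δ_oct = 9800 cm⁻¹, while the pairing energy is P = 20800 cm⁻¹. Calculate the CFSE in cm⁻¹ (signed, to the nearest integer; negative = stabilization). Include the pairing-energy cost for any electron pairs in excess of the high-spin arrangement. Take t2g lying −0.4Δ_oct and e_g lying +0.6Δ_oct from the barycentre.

Δ_oct < P, so pairing is avoided: the ground state is high-spin.
Configuration: t2g^3 e_g^2.
Orbital CFSE = 0.0Δ_oct = 0.0 × 9800 = 0 cm⁻¹.
High-spin has no excess pairs, so no pairing correction applies.

0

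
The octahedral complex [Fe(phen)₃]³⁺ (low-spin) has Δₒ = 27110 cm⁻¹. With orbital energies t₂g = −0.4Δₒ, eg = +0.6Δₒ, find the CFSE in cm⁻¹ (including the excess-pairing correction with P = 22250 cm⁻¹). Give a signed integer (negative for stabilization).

-9720

phen is neutral, so the +3 overall charge sits on Fe: oxidation state +3.
Fe is in group 8, so Fe³⁺ is d⁵ (8 − 3 = 5).
Configuration: t₂g⁵ eg⁰.
Orbital CFSE = 5(-0.4) + 0(0.6) = -2.0Δₒ = -2.0 × 27110 = -54220 cm⁻¹.
Relative to high-spin t₂g³ eg² (0 paired), the low-spin configuration has 2 additional pairs, contributing +2 × 22250 = +44500 cm⁻¹.
Combining: -54220 + 44500 = -9720 cm⁻¹.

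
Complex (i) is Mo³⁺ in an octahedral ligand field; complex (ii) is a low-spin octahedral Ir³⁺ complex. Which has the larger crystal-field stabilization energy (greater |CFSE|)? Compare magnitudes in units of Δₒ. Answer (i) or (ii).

(ii)

(i): Mo is in group 6, so Mo³⁺ is d³ (6 − 3 = 3); t2g^3 e_g^0, CFSE = -1.2Δₒ.
(ii): Ir sits in group 9; removing 3 electrons leaves Ir³⁺ with 9 − 3 = 6 d electrons; t2g^6 e_g^0, CFSE = -2.4Δₒ.
So (ii) has the larger |CFSE|.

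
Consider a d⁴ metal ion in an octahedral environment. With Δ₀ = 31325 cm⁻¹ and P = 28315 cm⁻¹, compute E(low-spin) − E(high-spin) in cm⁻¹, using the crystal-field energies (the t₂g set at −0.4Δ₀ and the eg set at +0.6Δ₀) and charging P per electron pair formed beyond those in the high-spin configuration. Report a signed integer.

-3010

High-spin: t₂g³ eg¹, CFSE = -0.6Δ₀ = -18795 cm⁻¹.
Low-spin t₂g⁴ eg⁰ gives -1.6Δ₀ = -50120 cm⁻¹, but forming 1 extra pair costs 1P = 28315 cm⁻¹, so E(LS) = -50120 + 28315 = -21805 cm⁻¹.
E(LS) − E(HS) = -21805 − (-18795) = -3010 cm⁻¹.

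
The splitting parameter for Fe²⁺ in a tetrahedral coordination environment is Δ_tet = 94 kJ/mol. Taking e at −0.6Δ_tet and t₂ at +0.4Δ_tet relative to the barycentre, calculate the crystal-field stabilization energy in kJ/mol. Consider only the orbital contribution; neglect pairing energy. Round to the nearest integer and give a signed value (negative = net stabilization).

-56

Fe²⁺: group 8, so d-count = 8 − 2 = 6.
With tetrahedral geometry the complex is necessarily high-spin.
Configuration: e³ t₂³.
Orbital CFSE = 3(-0.6) + 3(0.4) = -0.6Δ_tet = -0.6 × 94 = -56 kJ/mol.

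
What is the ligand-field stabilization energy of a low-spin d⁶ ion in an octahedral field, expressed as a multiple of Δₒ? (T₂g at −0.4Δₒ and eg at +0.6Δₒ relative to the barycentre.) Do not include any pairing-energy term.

Configuration: t₂g⁶ eg⁰.
CFSE = 6(-0.4Δₒ) + 0(0.6Δₒ) = -2.4Δₒ + 0.0Δₒ = -2.4Δₒ.

-2.4 Δₒ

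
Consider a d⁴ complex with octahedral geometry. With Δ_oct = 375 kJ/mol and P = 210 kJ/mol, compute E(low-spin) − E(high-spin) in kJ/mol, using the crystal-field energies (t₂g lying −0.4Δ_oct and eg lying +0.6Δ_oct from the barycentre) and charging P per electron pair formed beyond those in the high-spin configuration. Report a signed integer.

-165

In the high-spin limit (t₂g³ eg¹) the orbital term is -0.6Δ_oct = -225 kJ/mol, with no excess pairing.
For low-spin the configuration is t₂g⁴ eg⁰: orbital energy -1.6 × 375 = -600 kJ/mol, and 1 additional pair relative to high-spin adds 210 kJ/mol, giving -390 kJ/mol.
E(LS) − E(HS) = -390 − (-225) = -165 kJ/mol.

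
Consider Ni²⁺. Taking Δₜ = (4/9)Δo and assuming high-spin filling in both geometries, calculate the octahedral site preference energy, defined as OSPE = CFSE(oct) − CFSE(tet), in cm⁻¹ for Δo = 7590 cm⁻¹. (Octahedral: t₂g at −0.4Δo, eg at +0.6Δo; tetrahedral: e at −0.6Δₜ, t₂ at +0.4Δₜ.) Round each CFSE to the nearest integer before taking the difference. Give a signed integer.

-6409

Group 10 minus oxidation state +2 gives a d⁸ configuration for Ni²⁺.
In an octahedral site d⁸ (HS) is t2g^6 e_g^2, giving CFSE(oct) = -1.2Δo = -9108 cm⁻¹.
In a tetrahedral site the filling is e^4 t2^4: CFSE(tet) = -0.8Δₜ = -0.8 × (4/9)(7590) = -2699 cm⁻¹.
Subtracting, OSPE = -9108 − (-2699) = -6409 cm⁻¹.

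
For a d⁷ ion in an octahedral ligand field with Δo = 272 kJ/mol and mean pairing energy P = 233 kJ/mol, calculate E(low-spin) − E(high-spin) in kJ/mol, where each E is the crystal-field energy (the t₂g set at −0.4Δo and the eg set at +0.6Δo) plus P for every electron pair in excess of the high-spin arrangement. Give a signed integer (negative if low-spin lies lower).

-39

In the high-spin limit (t₂g⁵ eg²) the orbital term is -0.8Δo = -218 kJ/mol, with no excess pairing.
For low-spin the configuration is t₂g⁶ eg¹: orbital energy -1.8 × 272 = -490 kJ/mol, and 1 additional pair relative to high-spin adds 233 kJ/mol, giving -257 kJ/mol.
E(LS) − E(HS) = -257 − (-218) = -39 kJ/mol.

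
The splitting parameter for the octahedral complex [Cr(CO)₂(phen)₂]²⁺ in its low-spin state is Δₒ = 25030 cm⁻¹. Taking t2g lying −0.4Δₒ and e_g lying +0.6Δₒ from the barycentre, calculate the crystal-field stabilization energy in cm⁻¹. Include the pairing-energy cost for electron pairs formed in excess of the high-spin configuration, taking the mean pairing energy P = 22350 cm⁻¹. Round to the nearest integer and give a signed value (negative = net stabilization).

-17698

Ligand charges: 2×(+0) from CO and 2×(+0) from phen sum to +0; with overall charge +2, Cr is +2.
Cr²⁺: group 6, so d-count = 6 − 2 = 4.
Electron filling gives t2g^4 e_g^0.
The orbital stabilization is -1.6Δₒ = -1.6 × 25030 = -40048 cm⁻¹.
Relative to high-spin t2g^3 e_g^1 (0 paired), the low-spin configuration has 1 additional pair, contributing +1 × 22350 = +22350 cm⁻¹.
Overall CFSE = -40048 + 22350 = -17698 cm⁻¹.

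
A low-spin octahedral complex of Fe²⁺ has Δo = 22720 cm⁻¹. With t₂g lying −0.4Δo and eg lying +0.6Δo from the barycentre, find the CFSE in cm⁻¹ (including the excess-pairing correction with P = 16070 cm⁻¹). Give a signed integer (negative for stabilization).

-22388

Fe is in group 8, so Fe²⁺ is d⁶ (8 − 2 = 6).
The d⁶ electrons fill as t₂g⁶ eg⁰.
CFSE(orbital) = 6×(-0.4Δo) + 0×(0.6Δo) = -2.4Δo; with Δo = 22720 cm⁻¹ that is -54528 cm⁻¹.
High-spin d⁶ would be t₂g⁴ eg² with 1 pair; low-spin has 3, so 2 excess pairs cost +2P = +32140 cm⁻¹.
Combining: -54528 + 32140 = -22388 cm⁻¹.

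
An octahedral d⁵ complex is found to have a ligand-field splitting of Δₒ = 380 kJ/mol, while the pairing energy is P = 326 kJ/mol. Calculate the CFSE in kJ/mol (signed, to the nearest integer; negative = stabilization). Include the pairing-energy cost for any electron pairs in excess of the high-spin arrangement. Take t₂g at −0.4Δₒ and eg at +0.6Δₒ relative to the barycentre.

-108

Since Δₒ = 380 kJ/mol > P = 326 kJ/mol, the complex adopts the low-spin configuration.
That gives t₂g⁵ eg⁰.
Orbital CFSE = -2.0Δₒ = -2.0 × 380 = -760 kJ/mol.
Excess pairs vs high-spin: 2 − 0 = 2; pairing cost = +652 kJ/mol.
Net CFSE = -760 + 652 = -108 kJ/mol.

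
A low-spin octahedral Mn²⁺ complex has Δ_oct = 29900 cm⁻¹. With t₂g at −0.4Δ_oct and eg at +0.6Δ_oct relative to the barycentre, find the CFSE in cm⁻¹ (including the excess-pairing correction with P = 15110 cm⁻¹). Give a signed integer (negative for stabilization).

-29580

Mn²⁺: group 7, so d-count = 7 − 2 = 5.
Electron filling gives t₂g⁵ eg⁰.
CFSE(orbital) = 5×(-0.4Δ_oct) + 0×(0.6Δ_oct) = -2.0Δ_oct; with Δ_oct = 29900 cm⁻¹ that is -59800 cm⁻¹.
High-spin d⁵ would be t₂g³ eg² with 0 pairs; low-spin has 2, so 2 excess pairs cost +2P = +30220 cm⁻¹.
Combining: -59800 + 30220 = -29580 cm⁻¹.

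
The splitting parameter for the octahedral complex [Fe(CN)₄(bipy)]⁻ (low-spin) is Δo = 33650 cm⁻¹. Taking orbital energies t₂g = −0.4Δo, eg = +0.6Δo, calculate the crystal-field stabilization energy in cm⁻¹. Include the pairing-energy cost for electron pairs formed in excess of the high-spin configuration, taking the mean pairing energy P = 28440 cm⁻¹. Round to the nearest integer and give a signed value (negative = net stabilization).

Ligand charges: 4×(-1) from CN⁻ and 1×(+0) from bipy sum to -4; with overall charge -1, Fe is +3.
Fe³⁺: group 8, so d-count = 8 − 3 = 5.
Electron filling gives t₂g⁵ eg⁰.
CFSE(orbital) = 5×(-0.4Δo) + 0×(0.6Δo) = -2.0Δo; with Δo = 33650 cm⁻¹ that is -67300 cm⁻¹.
Relative to high-spin t₂g³ eg² (0 paired), the low-spin configuration has 2 additional pairs, contributing +2 × 28440 = +56880 cm⁻¹.
Overall CFSE = -67300 + 56880 = -10420 cm⁻¹.

-10420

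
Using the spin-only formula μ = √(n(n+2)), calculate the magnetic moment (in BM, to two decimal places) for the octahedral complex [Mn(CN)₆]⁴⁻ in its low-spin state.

1.73 BM

Each CN⁻ contributes -1; 6 × (-1) = -6. With overall charge -4, Mn is in the +2 oxidation state.
Mn²⁺: group 7, so d-count = 7 − 2 = 5.
Configuration: t2g^5 e_g^0 → 1 unpaired electron.
μ(spin-only) = √[1(1+2)] = √3 ≈ 1.73 BM.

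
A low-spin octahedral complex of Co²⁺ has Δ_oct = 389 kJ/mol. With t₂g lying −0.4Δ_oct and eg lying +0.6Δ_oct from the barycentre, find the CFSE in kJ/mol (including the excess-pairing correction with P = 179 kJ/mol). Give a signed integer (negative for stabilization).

-521

Co²⁺: group 9, so d-count = 9 − 2 = 7.
The d⁷ electrons fill as t₂g⁶ eg¹.
CFSE(orbital) = 6×(-0.4Δ_oct) + 1×(0.6Δ_oct) = -1.8Δ_oct; with Δ_oct = 389 kJ/mol that is -700 kJ/mol.
High-spin d⁷ would be t₂g⁵ eg² with 2 pairs; low-spin has 3, so 1 excess pair costs +1P = +179 kJ/mol.
Overall CFSE = -700 + 179 = -521 kJ/mol.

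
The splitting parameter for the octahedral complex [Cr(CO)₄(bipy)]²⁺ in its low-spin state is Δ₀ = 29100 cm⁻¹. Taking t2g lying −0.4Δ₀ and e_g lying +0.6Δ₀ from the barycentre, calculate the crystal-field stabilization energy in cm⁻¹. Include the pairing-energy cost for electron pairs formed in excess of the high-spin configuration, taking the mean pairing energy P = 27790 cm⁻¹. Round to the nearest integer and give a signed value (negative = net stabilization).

-18770

Ligand charges: 4×(+0) from CO and 1×(+0) from bipy sum to +0; with overall charge +2, Cr is +2.
Group 6 minus oxidation state +2 gives a d⁴ configuration for Cr²⁺.
The d⁴ electrons fill as t2g^4 e_g^0.
Orbital CFSE = 4(-0.4) + 0(0.6) = -1.6Δ₀ = -1.6 × 29100 = -46560 cm⁻¹.
Relative to high-spin t2g^3 e_g^1 (0 paired), the low-spin configuration has 1 additional pair, contributing +1 × 27790 = +27790 cm⁻¹.
Overall CFSE = -46560 + 27790 = -18770 cm⁻¹.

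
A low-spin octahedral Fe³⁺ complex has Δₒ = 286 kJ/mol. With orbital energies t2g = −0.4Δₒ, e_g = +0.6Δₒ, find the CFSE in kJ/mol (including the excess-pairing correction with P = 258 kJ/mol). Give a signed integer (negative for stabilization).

Fe sits in group 8; removing 3 electrons leaves Fe³⁺ with 8 − 3 = 5 d electrons.
Electron filling gives t2g^5 e_g^0.
CFSE(orbital) = 5×(-0.4Δₒ) + 0×(0.6Δₒ) = -2.0Δₒ; with Δₒ = 286 kJ/mol that is -572 kJ/mol.
Relative to high-spin t2g^3 e_g^2 (0 paired), the low-spin configuration has 2 additional pairs, contributing +2 × 258 = +516 kJ/mol.
Overall CFSE = -572 + 516 = -56 kJ/mol.

-56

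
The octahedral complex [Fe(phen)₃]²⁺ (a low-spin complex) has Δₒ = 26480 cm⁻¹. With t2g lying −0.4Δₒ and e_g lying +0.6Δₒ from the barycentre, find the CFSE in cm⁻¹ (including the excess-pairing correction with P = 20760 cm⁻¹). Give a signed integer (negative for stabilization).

-22032

phen is neutral, so the +2 overall charge sits on Fe: oxidation state +2.
Fe²⁺: group 8, so d-count = 8 − 2 = 6.
Configuration: t2g^6 e_g^0.
Orbital CFSE = 6(-0.4) + 0(0.6) = -2.4Δₒ = -2.4 × 26480 = -63552 cm⁻¹.
Relative to high-spin t2g^4 e_g^2 (1 paired), the low-spin configuration has 2 additional pairs, contributing +2 × 20760 = +41520 cm⁻¹.
Net CFSE = -63552 + 41520 = -22032 cm⁻¹.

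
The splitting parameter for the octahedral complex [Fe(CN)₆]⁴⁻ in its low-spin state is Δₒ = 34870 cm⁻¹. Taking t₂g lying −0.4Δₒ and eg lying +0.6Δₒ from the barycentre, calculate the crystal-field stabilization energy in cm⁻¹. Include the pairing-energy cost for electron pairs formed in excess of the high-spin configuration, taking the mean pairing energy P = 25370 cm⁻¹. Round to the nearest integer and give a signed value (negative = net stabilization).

-32948

Each CN⁻ contributes -1; 6 × (-1) = -6. With overall charge -4, Fe is in the +2 oxidation state.
Group 8 minus oxidation state +2 gives a d⁶ configuration for Fe²⁺.
Configuration: t₂g⁶ eg⁰.
The orbital stabilization is -2.4Δₒ = -2.4 × 34870 = -83688 cm⁻¹.
Pairing penalty: 3 pairs vs 1 in the high-spin reference → 2 extra × P = 50740 cm⁻¹.
Combining: -83688 + 50740 = -32948 cm⁻¹.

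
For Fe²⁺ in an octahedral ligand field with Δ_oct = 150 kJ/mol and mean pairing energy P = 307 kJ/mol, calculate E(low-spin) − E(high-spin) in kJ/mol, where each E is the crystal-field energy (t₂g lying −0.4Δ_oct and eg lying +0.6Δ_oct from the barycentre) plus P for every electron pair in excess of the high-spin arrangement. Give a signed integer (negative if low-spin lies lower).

314

Fe²⁺: group 8, so d-count = 8 − 2 = 6.
High-spin d⁶ fills as t₂g⁴ eg² with CFSE 4(−0.4) + 2(+0.6) = -0.4Δ_oct = -60 kJ/mol.
Low-spin t₂g⁶ eg⁰ gives -2.4Δ_oct = -360 kJ/mol, but forming 2 extra pairs costs 2P = 614 kJ/mol, so E(LS) = -360 + 614 = 254 kJ/mol.
Thus E(LS) − E(HS) = 314 kJ/mol.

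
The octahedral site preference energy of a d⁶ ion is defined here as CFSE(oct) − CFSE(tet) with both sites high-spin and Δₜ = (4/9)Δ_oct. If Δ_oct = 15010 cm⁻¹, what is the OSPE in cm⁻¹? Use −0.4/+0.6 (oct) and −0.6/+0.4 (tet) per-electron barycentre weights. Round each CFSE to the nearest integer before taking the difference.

-2001

In an octahedral site d⁶ (HS) is t₂g⁴ eg², giving CFSE(oct) = -0.4Δ_oct = -6004 cm⁻¹.
In a tetrahedral site the filling is e³ t₂³: CFSE(tet) = -0.6Δₜ = -0.6 × (4/9)(15010) = -4003 cm⁻¹.
Subtracting, OSPE = -6004 − (-4003) = -2001 cm⁻¹.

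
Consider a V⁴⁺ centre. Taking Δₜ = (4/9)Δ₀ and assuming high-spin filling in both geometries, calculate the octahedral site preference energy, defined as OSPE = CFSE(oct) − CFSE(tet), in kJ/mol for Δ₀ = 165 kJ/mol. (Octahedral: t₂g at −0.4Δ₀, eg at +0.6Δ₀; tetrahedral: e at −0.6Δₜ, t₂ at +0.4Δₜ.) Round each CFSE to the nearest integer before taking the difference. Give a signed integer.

-22

Group 5 minus oxidation state +4 gives a d¹ configuration for V⁴⁺.
Octahedral high-spin t₂g¹ eg⁰: CFSE = -0.4 × 165 = -66 kJ/mol.
Tetrahedral: e¹ t₂⁰, CFSE = 1(−0.6) + 0(+0.4) = -0.6Δₜ = -0.6 × (4/9) × 165 = -44 kJ/mol.
OSPE = -66 − (-44) = -22 kJ/mol.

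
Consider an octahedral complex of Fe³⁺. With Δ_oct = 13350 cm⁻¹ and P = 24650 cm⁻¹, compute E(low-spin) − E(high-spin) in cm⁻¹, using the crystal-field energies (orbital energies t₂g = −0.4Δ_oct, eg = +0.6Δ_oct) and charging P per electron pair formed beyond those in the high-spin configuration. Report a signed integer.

22600

Fe sits in group 8; removing 3 electrons leaves Fe³⁺ with 8 − 3 = 5 d electrons.
In the high-spin limit (t₂g³ eg²) the orbital term is 0.0Δ_oct = 0 cm⁻¹, with no excess pairing.
Low-spin t₂g⁵ eg⁰ gives -2.0Δ_oct = -26700 cm⁻¹, but forming 2 extra pairs costs 2P = 49300 cm⁻¹, so E(LS) = -26700 + 49300 = 22600 cm⁻¹.
E(LS) − E(HS) = 22600 − (0) = 22600 cm⁻¹.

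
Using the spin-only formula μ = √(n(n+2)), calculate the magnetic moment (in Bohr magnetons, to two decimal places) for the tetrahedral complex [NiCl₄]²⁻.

2.83 Bohr magnetons

Each Cl⁻ contributes -1; 4 × (-1) = -4. With overall charge -2, Ni is in the +2 oxidation state.
Ni sits in group 10; removing 2 electrons leaves Ni²⁺ with 10 − 2 = 8 d electrons.
Tetrahedral fields are weak (Δₜ ≈ 4/9 Δₒ), so electrons fill high-spin.
Configuration: e^4 t2^4 → 2 unpaired electrons.
μ(spin-only) = √[2(2+2)] = √8 ≈ 2.83 Bohr magnetons.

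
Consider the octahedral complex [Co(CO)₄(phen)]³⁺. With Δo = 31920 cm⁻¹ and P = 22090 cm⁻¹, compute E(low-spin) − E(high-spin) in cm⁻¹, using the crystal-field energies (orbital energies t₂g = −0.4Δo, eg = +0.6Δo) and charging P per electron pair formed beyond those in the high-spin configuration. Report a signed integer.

-19660

Ligand charges: 4×(+0) from CO and 1×(+0) from phen sum to +0; with overall charge +3, Co is +3.
Co³⁺: group 9, so d-count = 9 − 3 = 6.
High-spin d⁶ fills as t₂g⁴ eg² with CFSE 4(−0.4) + 2(+0.6) = -0.4Δo = -12768 cm⁻¹.
Low-spin t₂g⁶ eg⁰ gives -2.4Δo = -76608 cm⁻¹, but forming 2 extra pairs costs 2P = 44180 cm⁻¹, so E(LS) = -76608 + 44180 = -32428 cm⁻¹.
E(LS) − E(HS) = -32428 − (-12768) = -19660 cm⁻¹.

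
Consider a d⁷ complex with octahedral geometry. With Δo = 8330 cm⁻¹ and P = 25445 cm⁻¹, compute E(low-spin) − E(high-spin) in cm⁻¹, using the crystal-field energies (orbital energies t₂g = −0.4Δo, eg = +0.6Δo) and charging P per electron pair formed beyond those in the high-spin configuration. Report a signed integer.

In the high-spin limit (t₂g⁵ eg²) the orbital term is -0.8Δo = -6664 cm⁻¹, with no excess pairing.
Low-spin t₂g⁶ eg¹ gives -1.8Δo = -14994 cm⁻¹, but forming 1 extra pair costs 1P = 25445 cm⁻¹, so E(LS) = -14994 + 25445 = 10451 cm⁻¹.
E(LS) − E(HS) = 10451 − (-6664) = 17115 cm⁻¹.

17115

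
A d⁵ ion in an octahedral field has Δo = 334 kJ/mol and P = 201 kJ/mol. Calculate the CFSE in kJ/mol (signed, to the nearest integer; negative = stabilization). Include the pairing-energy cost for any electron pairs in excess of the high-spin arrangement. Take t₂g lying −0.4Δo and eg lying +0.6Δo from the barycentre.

-266

Δo > P, so pairing is preferred: the ground state is low-spin.
That gives t₂g⁵ eg⁰.
Orbital CFSE = -2.0Δo = -2.0 × 334 = -668 kJ/mol.
Excess pairs vs high-spin: 2 − 0 = 2; pairing cost = +402 kJ/mol.
Net CFSE = -668 + 402 = -266 kJ/mol.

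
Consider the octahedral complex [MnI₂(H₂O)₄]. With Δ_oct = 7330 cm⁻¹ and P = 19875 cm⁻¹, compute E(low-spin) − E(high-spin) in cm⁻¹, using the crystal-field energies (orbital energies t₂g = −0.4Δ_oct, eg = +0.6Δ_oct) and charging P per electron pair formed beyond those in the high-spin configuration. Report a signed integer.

Ligand charges: 2×(-1) from I⁻ and 4×(+0) from H₂O sum to -2; with overall charge +0, Mn is +2.
Group 7 minus oxidation state +2 gives a d⁵ configuration for Mn²⁺.
In the high-spin limit (t₂g³ eg²) the orbital term is 0.0Δ_oct = 0 cm⁻¹, with no excess pairing.
Low-spin t₂g⁵ eg⁰ gives -2.0Δ_oct = -14660 cm⁻¹, but forming 2 extra pairs costs 2P = 39750 cm⁻¹, so E(LS) = -14660 + 39750 = 25090 cm⁻¹.
Thus E(LS) − E(HS) = 25090 cm⁻¹.

25090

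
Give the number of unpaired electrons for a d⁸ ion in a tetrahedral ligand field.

Tetrahedral fields are weak (Δₜ ≈ 4/9 Δₒ), so electrons fill high-spin.
Configuration: e⁴ t₂⁴, giving 2 unpaired electrons.

2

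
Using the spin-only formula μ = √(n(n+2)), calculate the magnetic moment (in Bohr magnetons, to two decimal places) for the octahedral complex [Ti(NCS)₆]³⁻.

1.73 Bohr magnetons

Each NCS⁻ contributes -1; 6 × (-1) = -6. With overall charge -3, Ti is in the +3 oxidation state.
Ti³⁺: group 4, so d-count = 4 − 3 = 1.
Configuration: t₂g¹ eg⁰ → 1 unpaired electron.
μ(spin-only) = √[1(1+2)] = √3 ≈ 1.73 Bohr magnetons.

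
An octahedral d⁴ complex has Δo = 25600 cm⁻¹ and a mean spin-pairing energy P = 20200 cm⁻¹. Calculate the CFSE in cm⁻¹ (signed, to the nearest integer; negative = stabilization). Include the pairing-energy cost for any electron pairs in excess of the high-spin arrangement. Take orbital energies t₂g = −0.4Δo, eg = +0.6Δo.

Since Δo = 25600 cm⁻¹ > P = 20200 cm⁻¹, the complex adopts the low-spin configuration.
Filling d⁴ accordingly: t₂g⁴ eg⁰.
Orbital CFSE = -1.6Δo = -1.6 × 25600 = -40960 cm⁻¹.
Excess pairs vs high-spin: 1 − 0 = 1; pairing cost = +20200 cm⁻¹.
Net CFSE = -40960 + 20200 = -20760 cm⁻¹.

-20760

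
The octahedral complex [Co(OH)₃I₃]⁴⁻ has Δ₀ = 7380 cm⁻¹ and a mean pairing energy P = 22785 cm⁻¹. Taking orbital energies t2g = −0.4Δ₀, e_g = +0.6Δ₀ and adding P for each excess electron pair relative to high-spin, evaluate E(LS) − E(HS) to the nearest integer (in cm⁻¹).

Ligand charges: 3×(-1) from OH⁻ and 3×(-1) from I⁻ sum to -6; with overall charge -4, Co is +2.
Co sits in group 9; removing 2 electrons leaves Co²⁺ with 9 − 2 = 7 d electrons.
High-spin d⁷ fills as t2g^5 e_g^2 with CFSE 5(−0.4) + 2(+0.6) = -0.8Δ₀ = -5904 cm⁻¹.
For low-spin the configuration is t2g^6 e_g^1: orbital energy -1.8 × 7380 = -13284 cm⁻¹, and 1 additional pair relative to high-spin adds 22785 cm⁻¹, giving 9501 cm⁻¹.
The difference is 9501 − (-5904) = 15405 cm⁻¹, so high-spin lies lower.

15405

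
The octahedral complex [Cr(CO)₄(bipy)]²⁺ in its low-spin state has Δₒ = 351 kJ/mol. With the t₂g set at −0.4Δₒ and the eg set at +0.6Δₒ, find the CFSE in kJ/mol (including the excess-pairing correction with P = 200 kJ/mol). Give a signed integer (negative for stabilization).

Ligand charges: 4×(+0) from CO and 1×(+0) from bipy sum to +0; with overall charge +2, Cr is +2.
Cr sits in group 6; removing 2 electrons leaves Cr²⁺ with 6 − 2 = 4 d electrons.
The d⁴ electrons fill as t₂g⁴ eg⁰.
The orbital stabilization is -1.6Δₒ = -1.6 × 351 = -562 kJ/mol.
High-spin d⁴ would be t₂g³ eg¹ with 0 pairs; low-spin has 1, so 1 excess pair costs +1P = +200 kJ/mol.
Overall CFSE = -562 + 200 = -362 kJ/mol.

-362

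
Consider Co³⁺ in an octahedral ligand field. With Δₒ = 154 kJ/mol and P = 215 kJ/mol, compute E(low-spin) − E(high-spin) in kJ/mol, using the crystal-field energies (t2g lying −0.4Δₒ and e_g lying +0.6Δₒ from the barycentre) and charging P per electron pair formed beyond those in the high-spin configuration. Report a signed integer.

Co³⁺: group 9, so d-count = 9 − 3 = 6.
High-spin d⁶ fills as t2g^4 e_g^2 with CFSE 4(−0.4) + 2(+0.6) = -0.4Δₒ = -62 kJ/mol.
Low-spin t2g^6 e_g^0 gives -2.4Δₒ = -370 kJ/mol, but forming 2 extra pairs costs 2P = 430 kJ/mol, so E(LS) = -370 + 430 = 60 kJ/mol.
E(LS) − E(HS) = 60 − (-62) = 122 kJ/mol.

122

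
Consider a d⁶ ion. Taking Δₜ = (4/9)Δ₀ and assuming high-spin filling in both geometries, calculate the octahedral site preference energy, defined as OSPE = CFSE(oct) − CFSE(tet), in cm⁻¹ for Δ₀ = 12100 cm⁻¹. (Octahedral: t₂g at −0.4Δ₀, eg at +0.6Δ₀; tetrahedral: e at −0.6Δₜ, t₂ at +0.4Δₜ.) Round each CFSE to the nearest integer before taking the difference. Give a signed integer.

Octahedral high-spin t₂g⁴ eg²: CFSE = -0.4 × 12100 = -4840 cm⁻¹.
Tetrahedral: e³ t₂³, CFSE = 3(−0.6) + 3(+0.4) = -0.6Δₜ = -0.6 × (4/9) × 12100 = -3227 cm⁻¹.
Subtracting, OSPE = -4840 − (-3227) = -1613 cm⁻¹.

-1613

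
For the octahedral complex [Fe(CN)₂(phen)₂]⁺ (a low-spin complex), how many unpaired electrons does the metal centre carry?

Ligand charges: 2×(-1) from CN⁻ and 2×(+0) from phen sum to -2; with overall charge +1, Fe is +3.
Fe is in group 8, so Fe³⁺ is d⁵ (8 − 3 = 5).
Configuration: t2g^5 e_g^0, giving 1 unpaired electron.

1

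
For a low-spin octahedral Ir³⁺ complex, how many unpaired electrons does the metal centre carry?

Ir sits in group 9; removing 3 electrons leaves Ir³⁺ with 9 − 3 = 6 d electrons.
Configuration: t₂g⁶ eg⁰, giving 0 unpaired electrons.

0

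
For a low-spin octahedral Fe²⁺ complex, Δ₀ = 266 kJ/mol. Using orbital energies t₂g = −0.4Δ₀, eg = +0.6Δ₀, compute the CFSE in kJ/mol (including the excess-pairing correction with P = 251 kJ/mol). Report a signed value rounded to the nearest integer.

-136

Fe²⁺: group 8, so d-count = 8 − 2 = 6.
Electron filling gives t₂g⁶ eg⁰.
Orbital CFSE = 6(-0.4) + 0(0.6) = -2.4Δ₀ = -2.4 × 266 = -638 kJ/mol.
Relative to high-spin t₂g⁴ eg² (1 paired), the low-spin configuration has 2 additional pairs, contributing +2 × 251 = +502 kJ/mol.
Overall CFSE = -638 + 502 = -136 kJ/mol.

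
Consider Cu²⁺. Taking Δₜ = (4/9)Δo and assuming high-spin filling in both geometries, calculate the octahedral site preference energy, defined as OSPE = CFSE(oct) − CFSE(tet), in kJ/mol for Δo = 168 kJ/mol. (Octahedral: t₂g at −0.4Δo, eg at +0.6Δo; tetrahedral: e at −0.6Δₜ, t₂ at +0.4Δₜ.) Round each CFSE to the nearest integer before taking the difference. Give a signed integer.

-71

Cu sits in group 11; removing 2 electrons leaves Cu²⁺ with 11 − 2 = 9 d electrons.
Octahedral high-spin t2g^6 e_g^3: CFSE = -0.6 × 168 = -101 kJ/mol.
In a tetrahedral site the filling is e^4 t2^5: CFSE(tet) = -0.4Δₜ = -0.4 × (4/9)(168) = -30 kJ/mol.
Subtracting, OSPE = -101 − (-30) = -71 kJ/mol.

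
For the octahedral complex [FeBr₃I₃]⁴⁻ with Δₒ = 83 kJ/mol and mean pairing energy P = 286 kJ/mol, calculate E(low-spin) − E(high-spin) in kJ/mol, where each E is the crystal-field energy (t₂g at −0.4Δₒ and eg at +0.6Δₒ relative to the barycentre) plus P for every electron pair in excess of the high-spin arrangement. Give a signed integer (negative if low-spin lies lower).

406

Ligand charges: 3×(-1) from Br⁻ and 3×(-1) from I⁻ sum to -6; with overall charge -4, Fe is +2.
Fe is in group 8, so Fe²⁺ is d⁶ (8 − 2 = 6).
In the high-spin limit (t₂g⁴ eg²) the orbital term is -0.4Δₒ = -33 kJ/mol, with no excess pairing.
For low-spin the configuration is t₂g⁶ eg⁰: orbital energy -2.4 × 83 = -199 kJ/mol, and 2 additional pairs relative to high-spin add 572 kJ/mol, giving 373 kJ/mol.
The difference is 373 − (-33) = 406 kJ/mol, so high-spin lies lower.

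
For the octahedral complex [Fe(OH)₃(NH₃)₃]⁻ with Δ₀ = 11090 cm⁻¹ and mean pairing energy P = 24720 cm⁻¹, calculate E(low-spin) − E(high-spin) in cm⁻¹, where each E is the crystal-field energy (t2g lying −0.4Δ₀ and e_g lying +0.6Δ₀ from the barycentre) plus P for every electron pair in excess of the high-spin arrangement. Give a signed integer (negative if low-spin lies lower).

Ligand charges: 3×(-1) from OH⁻ and 3×(+0) from NH₃ sum to -3; with overall charge -1, Fe is +2.
Group 8 minus oxidation state +2 gives a d⁶ configuration for Fe²⁺.
High-spin d⁶ fills as t2g^4 e_g^2 with CFSE 4(−0.4) + 2(+0.6) = -0.4Δ₀ = -4436 cm⁻¹.
For low-spin the configuration is t2g^6 e_g^0: orbital energy -2.4 × 11090 = -26616 cm⁻¹, and 2 additional pairs relative to high-spin add 49440 cm⁻¹, giving 22824 cm⁻¹.
The difference is 22824 − (-4436) = 27260 cm⁻¹, so high-spin lies lower.

27260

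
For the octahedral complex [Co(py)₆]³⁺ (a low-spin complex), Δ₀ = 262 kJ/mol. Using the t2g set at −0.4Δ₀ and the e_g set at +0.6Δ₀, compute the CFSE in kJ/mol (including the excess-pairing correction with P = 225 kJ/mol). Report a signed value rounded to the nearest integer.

py is neutral, so the +3 overall charge sits on Co: oxidation state +3.
Co³⁺: group 9, so d-count = 9 − 3 = 6.
Electron filling gives t2g^6 e_g^0.
Orbital CFSE = 6(-0.4) + 0(0.6) = -2.4Δ₀ = -2.4 × 262 = -629 kJ/mol.
Relative to high-spin t2g^4 e_g^2 (1 paired), the low-spin configuration has 2 additional pairs, contributing +2 × 225 = +450 kJ/mol.
Overall CFSE = -629 + 450 = -179 kJ/mol.

-179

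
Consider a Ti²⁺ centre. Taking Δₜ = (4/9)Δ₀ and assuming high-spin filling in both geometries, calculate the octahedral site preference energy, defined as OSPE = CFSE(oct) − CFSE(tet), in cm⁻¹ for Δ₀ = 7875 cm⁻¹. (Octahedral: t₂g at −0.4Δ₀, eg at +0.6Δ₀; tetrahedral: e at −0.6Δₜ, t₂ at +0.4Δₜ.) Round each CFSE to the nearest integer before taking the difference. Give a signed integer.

-2100

Ti²⁺: group 4, so d-count = 4 − 2 = 2.
In an octahedral site d² (HS) is t2g^2 e_g^0, giving CFSE(oct) = -0.8Δ₀ = -6300 cm⁻¹.
In a tetrahedral site the filling is e^2 t2^0: CFSE(tet) = -1.2Δₜ = -1.2 × (4/9)(7875) = -4200 cm⁻¹.
OSPE = -6300 − (-4200) = -2100 cm⁻¹.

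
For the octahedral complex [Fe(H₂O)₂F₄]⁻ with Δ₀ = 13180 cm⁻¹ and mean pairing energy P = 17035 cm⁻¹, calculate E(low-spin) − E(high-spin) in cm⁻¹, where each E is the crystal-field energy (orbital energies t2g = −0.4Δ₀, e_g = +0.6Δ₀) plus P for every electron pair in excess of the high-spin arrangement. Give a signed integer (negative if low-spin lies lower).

7710

Ligand charges: 2×(+0) from H₂O and 4×(-1) from F⁻ sum to -4; with overall charge -1, Fe is +3.
Fe is in group 8, so Fe³⁺ is d⁵ (8 − 3 = 5).
In the high-spin limit (t2g^3 e_g^2) the orbital term is 0.0Δ₀ = 0 cm⁻¹, with no excess pairing.
Low-spin: t2g^5 e_g^0, orbital CFSE = -2.0Δ₀ = -26360 cm⁻¹; plus 2 excess pairs × P = +34070 cm⁻¹; total 7710 cm⁻¹.
E(LS) − E(HS) = 7710 − (0) = 7710 cm⁻¹.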